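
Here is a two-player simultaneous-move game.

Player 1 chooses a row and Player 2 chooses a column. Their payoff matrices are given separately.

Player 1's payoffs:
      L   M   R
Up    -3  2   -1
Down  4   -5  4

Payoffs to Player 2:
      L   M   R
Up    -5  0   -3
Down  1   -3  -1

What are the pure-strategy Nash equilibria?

Player 1 against L: payoffs -3, 4 → best response Down.
Player 1 against M: payoffs 2, -5 → best response Up.
Player 1 against R: payoffs -1, 4 → best response Down.
Player 2 against Up: payoffs -5, 0, -3 → best response M.
Player 2 against Down: payoffs 1, -3, -1 → best response L.
Mutual best responses: (Up, M); (Down, L).

The pure Nash equilibria are (Up, M), (Down, L).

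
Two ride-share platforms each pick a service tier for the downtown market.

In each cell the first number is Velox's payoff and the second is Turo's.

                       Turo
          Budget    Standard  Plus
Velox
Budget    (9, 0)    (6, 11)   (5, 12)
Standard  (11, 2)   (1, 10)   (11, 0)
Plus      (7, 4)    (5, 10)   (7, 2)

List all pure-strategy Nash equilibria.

No pure-strategy Nash equilibrium.

For each strategy profile, look for a profitable unilateral deviation.
(Budget, Budget): Velox can switch to Standard (9 → 11). Not NE.
(Budget, Standard): Turo can switch to Plus (11 → 12). Not NE.
(Budget, Plus): Velox can switch to Standard (5 → 11). Not NE.
(Standard, Budget): Turo can switch to Standard (2 → 10). Not NE.
(Standard, Standard): Velox can switch to Budget (1 → 6). Not NE.
(Standard, Plus): Turo can switch to Budget (0 → 2). Not NE.
(Plus, Budget): Velox can switch to Budget (7 → 9). Not NE.
(Plus, Standard): Velox can switch to Budget (5 → 6). Not NE.
(The remaining 1 profile has a profitable deviation by the same check.)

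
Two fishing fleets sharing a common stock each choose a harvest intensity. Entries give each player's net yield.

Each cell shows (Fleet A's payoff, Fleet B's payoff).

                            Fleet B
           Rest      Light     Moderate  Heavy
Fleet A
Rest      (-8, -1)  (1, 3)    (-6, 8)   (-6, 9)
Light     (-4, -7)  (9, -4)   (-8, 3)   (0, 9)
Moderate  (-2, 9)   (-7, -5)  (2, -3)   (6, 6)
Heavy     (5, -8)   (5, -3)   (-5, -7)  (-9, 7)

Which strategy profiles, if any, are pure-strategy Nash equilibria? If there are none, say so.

Mark each player's best response to every combination of opponents' strategies; a profile where every player is best-responding is a pure Nash equilibrium.
Fleet A against Rest: payoffs -8, -4, -2, 5 → best response Heavy.
Fleet A against Light: payoffs 1, 9, -7, 5 → best response Light.
Fleet A against Moderate: payoffs -6, -8, 2, -5 → best response Moderate.
Fleet A against Heavy: payoffs -6, 0, 6, -9 → best response Moderate.
Fleet B against Rest: payoffs -1, 3, 8, 9 → best response Heavy.
Fleet B against Light: payoffs -7, -4, 3, 9 → best response Heavy.
Fleet B against Moderate: payoffs 9, -5, -3, 6 → best response Rest.
Fleet B against Heavy: payoffs -8, -3, -7, 7 → best response Heavy.
No profile is a mutual best response for all players.

No pure-strategy Nash equilibrium.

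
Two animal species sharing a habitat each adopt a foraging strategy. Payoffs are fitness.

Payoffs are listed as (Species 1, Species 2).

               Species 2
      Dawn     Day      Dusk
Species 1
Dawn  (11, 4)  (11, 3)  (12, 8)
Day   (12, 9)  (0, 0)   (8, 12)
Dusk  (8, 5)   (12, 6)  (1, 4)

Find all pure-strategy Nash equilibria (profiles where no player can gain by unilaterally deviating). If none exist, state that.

(Dawn, Dawn): Species 1 can switch to Day (11 → 12). Not NE.
(Dawn, Day): Species 1 can switch to Dusk (11 → 12). Not NE.
(Dawn, Dusk): Species 1 gets 12, best alternative 8; Species 2 gets 8, best alternative 4. No profitable deviation — NE.
(Day, Dawn): Species 2 can switch to Dusk (9 → 12). Not NE.
(Day, Day): Species 1 can switch to Dawn (0 → 11). Not NE.
(Day, Dusk): Species 1 can switch to Dawn (8 → 12). Not NE.
(Dusk, Dawn): Species 1 can switch to Dawn (8 → 11). Not NE.
(Dusk, Day): Species 1 gets 12, best alternative 11; Species 2 gets 6, best alternative 5. No profitable deviation — NE.
(Dusk, Dusk): Species 1 can switch to Dawn (1 → 12). Not NE.

(Dawn, Dusk); (Dusk, Day)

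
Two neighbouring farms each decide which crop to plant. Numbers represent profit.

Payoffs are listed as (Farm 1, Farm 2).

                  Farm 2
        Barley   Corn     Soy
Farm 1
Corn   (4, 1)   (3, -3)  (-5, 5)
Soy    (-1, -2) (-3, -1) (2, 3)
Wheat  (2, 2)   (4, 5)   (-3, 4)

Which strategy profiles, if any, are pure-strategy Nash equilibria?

(Soy, Soy); (Wheat, Corn)

(Corn, Barley): Farm 2 can switch to Soy (1 → 5). Not NE.
(Corn, Corn): Farm 1 can switch to Wheat (3 → 4). Not NE.
(Corn, Soy): Farm 1 can switch to Soy (-5 → 2). Not NE.
(Soy, Barley): Farm 1 can switch to Corn (-1 → 4). Not NE.
(Soy, Corn): Farm 1 can switch to Corn (-3 → 3). Not NE.
(Soy, Soy): Farm 1 gets 2, best alternative -3; Farm 2 gets 3, best alternative -1. No profitable deviation — NE.
(Wheat, Barley): Farm 1 can switch to Corn (2 → 4). Not NE.
(Wheat, Corn): Farm 1 gets 4, best alternative 3; Farm 2 gets 5, best alternative 4. No profitable deviation — NE.
(Wheat, Soy): Farm 1 can switch to Soy (-3 → 2). Not NE.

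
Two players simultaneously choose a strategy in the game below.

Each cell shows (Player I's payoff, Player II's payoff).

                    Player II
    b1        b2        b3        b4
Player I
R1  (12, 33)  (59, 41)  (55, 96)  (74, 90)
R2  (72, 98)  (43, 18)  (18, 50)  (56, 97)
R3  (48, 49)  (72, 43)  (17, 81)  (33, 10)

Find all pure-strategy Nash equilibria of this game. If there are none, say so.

Player I against b1: payoffs 12, 72, 48 → best response R2.
Player I against b2: payoffs 59, 43, 72 → best response R3.
Player I against b3: payoffs 55, 18, 17 → best response R1.
Player I against b4: payoffs 74, 56, 33 → best response R1.
Player II against R1: payoffs 33, 41, 96, 90 → best response b3.
Player II against R2: payoffs 98, 18, 50, 97 → best response b1.
Player II against R3: payoffs 49, 43, 81, 10 → best response b3.
Mutual best responses: (R1, b3); (R2, b1).

Pure-strategy Nash equilibria: (R1, b3), (R2, b1)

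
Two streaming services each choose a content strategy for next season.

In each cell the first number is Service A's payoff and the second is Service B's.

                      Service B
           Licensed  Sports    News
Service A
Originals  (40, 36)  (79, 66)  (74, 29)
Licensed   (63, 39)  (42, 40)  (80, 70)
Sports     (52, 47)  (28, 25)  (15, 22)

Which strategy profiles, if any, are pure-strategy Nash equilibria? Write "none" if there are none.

(Originals, Sports); (Licensed, News)

(Originals, Licensed): Service A can switch to Licensed (40 → 63). Not NE.
(Originals, Sports): Service A gets 79, best alternative 42; Service B gets 66, best alternative 36. No profitable deviation — NE.
(Originals, News): Service A can switch to Licensed (74 → 80). Not NE.
(Licensed, Licensed): Service B can switch to Sports (39 → 40). Not NE.
(Licensed, Sports): Service A can switch to Originals (42 → 79). Not NE.
(Licensed, News): Service A gets 80, best alternative 74; Service B gets 70, best alternative 40. No profitable deviation — NE.
(Sports, Licensed): Service A can switch to Licensed (52 → 63). Not NE.
(Sports, Sports): Service A can switch to Originals (28 → 79). Not NE.
(The remaining 1 profile has a profitable deviation by the same check.)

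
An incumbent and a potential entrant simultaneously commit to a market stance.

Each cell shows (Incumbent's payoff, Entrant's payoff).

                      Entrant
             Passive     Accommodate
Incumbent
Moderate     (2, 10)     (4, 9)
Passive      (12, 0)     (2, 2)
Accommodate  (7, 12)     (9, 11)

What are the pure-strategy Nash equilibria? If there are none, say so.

This game has no pure Nash equilibrium.

Mark each player's best response to every combination of opponents' strategies; a profile where every player is best-responding is a pure Nash equilibrium.
Incumbent against Passive: payoffs 2, 12, 7 → best response Passive.
Incumbent against Accommodate: payoffs 4, 2, 9 → best response Accommodate.
Entrant against Moderate: payoffs 10, 9 → best response Passive.
Entrant against Passive: payoffs 0, 2 → best response Accommodate.
Entrant against Accommodate: payoffs 12, 11 → best response Passive.
No profile is a mutual best response for all players.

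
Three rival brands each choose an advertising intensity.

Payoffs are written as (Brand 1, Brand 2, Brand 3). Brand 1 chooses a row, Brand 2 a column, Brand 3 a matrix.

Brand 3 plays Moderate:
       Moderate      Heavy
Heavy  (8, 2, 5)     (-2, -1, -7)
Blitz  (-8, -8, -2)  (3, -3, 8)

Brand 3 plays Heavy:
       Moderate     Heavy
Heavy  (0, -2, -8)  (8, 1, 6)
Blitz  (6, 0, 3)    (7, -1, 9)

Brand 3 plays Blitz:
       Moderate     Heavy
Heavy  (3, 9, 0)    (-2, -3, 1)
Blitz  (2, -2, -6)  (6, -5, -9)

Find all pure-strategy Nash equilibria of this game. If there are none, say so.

Brand 1 against (Moderate, Moderate): payoffs 8, -8 → best response Heavy.
Brand 1 against (Moderate, Heavy): payoffs 0, 6 → best response Blitz.
Brand 1 against (Moderate, Blitz): payoffs 3, 2 → best response Heavy.
Brand 1 against (Heavy, Moderate): payoffs -2, 3 → best response Blitz.
Brand 1 against (Heavy, Heavy): payoffs 8, 7 → best response Heavy.
Brand 1 against (Heavy, Blitz): payoffs -2, 6 → best response Blitz.
Brand 2 against (Heavy, Moderate): payoffs 2, -1 → best response Moderate.
Brand 2 against (Heavy, Heavy): payoffs -2, 1 → best response Heavy.
Brand 2 against (Heavy, Blitz): payoffs 9, -3 → best response Moderate.
Brand 2 against (Blitz, Moderate): payoffs -8, -3 → best response Heavy.
Brand 2 against (Blitz, Heavy): payoffs 0, -1 → best response Moderate.
Brand 2 against (Blitz, Blitz): payoffs -2, -5 → best response Moderate.
Brand 3 against (Heavy, Moderate): payoffs 5, -8, 0 → best response Moderate.
Brand 3 against (Heavy, Heavy): payoffs -7, 6, 1 → best response Heavy.
Brand 3 against (Blitz, Moderate): payoffs -2, 3, -6 → best response Heavy.
Brand 3 against (Blitz, Heavy): payoffs 8, 9, -9 → best response Heavy.
Mutual best responses: (Heavy, Moderate, Moderate); (Heavy, Heavy, Heavy); (Blitz, Moderate, Heavy).

(Heavy, Moderate, Moderate) and (Heavy, Heavy, Heavy) and (Blitz, Moderate, Heavy)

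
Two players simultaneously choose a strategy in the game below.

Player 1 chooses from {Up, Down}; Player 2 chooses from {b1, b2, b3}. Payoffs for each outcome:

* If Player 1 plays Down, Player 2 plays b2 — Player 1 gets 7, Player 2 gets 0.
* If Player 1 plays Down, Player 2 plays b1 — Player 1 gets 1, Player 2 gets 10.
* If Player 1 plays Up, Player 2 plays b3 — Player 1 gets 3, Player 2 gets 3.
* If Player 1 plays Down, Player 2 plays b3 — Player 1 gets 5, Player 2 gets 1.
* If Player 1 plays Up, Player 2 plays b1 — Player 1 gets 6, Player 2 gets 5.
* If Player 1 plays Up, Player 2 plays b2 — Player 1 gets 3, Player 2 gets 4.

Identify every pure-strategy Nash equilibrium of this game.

The unique pure-strategy Nash equilibrium is (Up, b1).

(Up, b1): Player 1 gets 6, best alternative 1; Player 2 gets 5, best alternative 4. No profitable deviation — NE.
(Up, b2): Player 1 can switch to Down (3 → 7). Not NE.
(Up, b3): Player 1 can switch to Down (3 → 5). Not NE.
(Down, b1): Player 1 can switch to Up (1 → 6). Not NE.
(Down, b2): Player 2 can switch to b1 (0 → 10). Not NE.
(Down, b3): Player 2 can switch to b1 (1 → 10). Not NE.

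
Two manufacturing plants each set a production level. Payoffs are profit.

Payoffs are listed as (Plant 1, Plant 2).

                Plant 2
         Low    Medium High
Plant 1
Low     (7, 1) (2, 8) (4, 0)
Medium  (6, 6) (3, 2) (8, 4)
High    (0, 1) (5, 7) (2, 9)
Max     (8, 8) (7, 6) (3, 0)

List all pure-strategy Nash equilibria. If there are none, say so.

Plant 1 against Low: payoffs 7, 6, 0, 8 → best response Max.
Plant 1 against Medium: payoffs 2, 3, 5, 7 → best response Max.
Plant 1 against High: payoffs 4, 8, 2, 3 → best response Medium.
Plant 2 against Low: payoffs 1, 8, 0 → best response Medium.
Plant 2 against Medium: payoffs 6, 2, 4 → best response Low.
Plant 2 against High: payoffs 1, 7, 9 → best response High.
Plant 2 against Max: payoffs 8, 6, 0 → best response Low.
Mutual best responses: (Max, Low).

The unique pure-strategy Nash equilibrium is (Max, Low).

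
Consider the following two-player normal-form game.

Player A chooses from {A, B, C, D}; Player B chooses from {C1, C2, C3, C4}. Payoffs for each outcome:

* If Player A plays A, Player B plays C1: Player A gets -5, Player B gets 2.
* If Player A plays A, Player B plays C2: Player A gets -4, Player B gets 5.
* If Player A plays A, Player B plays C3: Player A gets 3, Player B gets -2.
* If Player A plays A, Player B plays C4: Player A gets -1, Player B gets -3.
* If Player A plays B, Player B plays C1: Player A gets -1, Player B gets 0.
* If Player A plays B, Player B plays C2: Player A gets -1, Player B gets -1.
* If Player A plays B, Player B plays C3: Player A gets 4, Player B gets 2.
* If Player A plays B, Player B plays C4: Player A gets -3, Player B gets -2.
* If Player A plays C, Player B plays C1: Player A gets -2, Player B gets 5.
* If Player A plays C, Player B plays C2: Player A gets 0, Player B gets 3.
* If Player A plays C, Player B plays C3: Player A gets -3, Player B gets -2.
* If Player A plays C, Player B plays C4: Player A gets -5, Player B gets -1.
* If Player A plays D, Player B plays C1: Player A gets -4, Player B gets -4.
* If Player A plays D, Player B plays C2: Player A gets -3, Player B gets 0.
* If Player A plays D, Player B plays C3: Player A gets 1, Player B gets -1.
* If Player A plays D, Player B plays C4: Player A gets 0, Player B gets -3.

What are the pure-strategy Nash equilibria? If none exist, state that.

Player A against C1: payoffs -5, -1, -2, -4 → best response B.
Player A against C2: payoffs -4, -1, 0, -3 → best response C.
Player A against C3: payoffs 3, 4, -3, 1 → best response B.
Player A against C4: payoffs -1, -3, -5, 0 → best response D.
Player B against A: payoffs 2, 5, -2, -3 → best response C2.
Player B against B: payoffs 0, -1, 2, -2 → best response C3.
Player B against C: payoffs 5, 3, -2, -1 → best response C1.
Player B against D: payoffs -4, 0, -1, -3 → best response C2.
Mutual best responses: (B, C3).

(B, C3)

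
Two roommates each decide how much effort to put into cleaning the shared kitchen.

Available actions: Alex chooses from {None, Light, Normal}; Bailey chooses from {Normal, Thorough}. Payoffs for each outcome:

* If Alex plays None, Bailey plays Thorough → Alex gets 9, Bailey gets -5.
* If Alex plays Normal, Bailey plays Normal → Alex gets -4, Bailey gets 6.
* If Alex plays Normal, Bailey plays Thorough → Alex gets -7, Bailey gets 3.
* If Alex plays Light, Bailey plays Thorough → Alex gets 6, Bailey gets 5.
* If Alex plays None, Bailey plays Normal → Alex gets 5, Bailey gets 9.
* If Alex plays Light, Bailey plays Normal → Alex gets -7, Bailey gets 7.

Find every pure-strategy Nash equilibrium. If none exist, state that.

Check each profile: it is a Nash equilibrium iff no player can strictly gain by switching unilaterally.
(None, Normal): Alex gets 5, best alternative -4; Bailey gets 9, best alternative -5. No profitable deviation — NE.
(None, Thorough): Bailey can switch to Normal (-5 → 9). Not NE.
(Light, Normal): Alex can switch to None (-7 → 5). Not NE.
(Light, Thorough): Alex can switch to None (6 → 9). Not NE.
(Normal, Normal): Alex can switch to None (-4 → 5). Not NE.
(Normal, Thorough): Alex can switch to None (-7 → 9). Not NE.

Pure NE: (None, Normal)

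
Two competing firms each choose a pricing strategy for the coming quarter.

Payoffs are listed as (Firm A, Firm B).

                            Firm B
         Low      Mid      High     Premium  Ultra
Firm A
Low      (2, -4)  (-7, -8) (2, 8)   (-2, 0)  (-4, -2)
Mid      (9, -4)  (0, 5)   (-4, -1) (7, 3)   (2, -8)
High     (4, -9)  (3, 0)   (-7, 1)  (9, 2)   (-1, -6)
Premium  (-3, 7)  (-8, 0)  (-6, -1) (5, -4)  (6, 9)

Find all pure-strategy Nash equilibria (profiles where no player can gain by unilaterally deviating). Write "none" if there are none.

Pure-strategy Nash equilibria: (Low, High); (High, Premium); (Premium, Ultra)

For each player, find the best response to each opponent profile; mutual best responses are the pure NE.
Firm A against Low: payoffs 2, 9, 4, -3 → best response Mid.
Firm A against Mid: payoffs -7, 0, 3, -8 → best response High.
Firm A against High: payoffs 2, -4, -7, -6 → best response Low.
Firm A against Premium: payoffs -2, 7, 9, 5 → best response High.
Firm A against Ultra: payoffs -4, 2, -1, 6 → best response Premium.
Firm B against Low: payoffs -4, -8, 8, 0, -2 → best response High.
Firm B against Mid: payoffs -4, 5, -1, 3, -8 → best response Mid.
Firm B against High: payoffs -9, 0, 1, 2, -6 → best response Premium.
Firm B against Premium: payoffs 7, 0, -1, -4, 9 → best response Ultra.
Mutual best responses: (Low, High); (High, Premium); (Premium, Ultra).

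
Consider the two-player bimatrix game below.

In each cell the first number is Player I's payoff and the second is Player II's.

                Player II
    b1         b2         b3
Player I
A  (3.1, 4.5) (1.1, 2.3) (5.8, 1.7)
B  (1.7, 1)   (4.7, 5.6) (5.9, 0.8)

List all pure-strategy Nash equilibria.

(A, b1): Player I gets 3.1, best alternative 1.7; Player II gets 4.5, best alternative 2.3. No profitable deviation — NE.
(A, b2): Player I can switch to B (1.1 → 4.7). Not NE.
(A, b3): Player I can switch to B (5.8 → 5.9). Not NE.
(B, b1): Player I can switch to A (1.7 → 3.1). Not NE.
(B, b2): Player I gets 4.7, best alternative 1.1; Player II gets 5.6, best alternative 1. No profitable deviation — NE.
(B, b3): Player II can switch to b1 (0.8 → 1). Not NE.

(A, b1), (B, b2)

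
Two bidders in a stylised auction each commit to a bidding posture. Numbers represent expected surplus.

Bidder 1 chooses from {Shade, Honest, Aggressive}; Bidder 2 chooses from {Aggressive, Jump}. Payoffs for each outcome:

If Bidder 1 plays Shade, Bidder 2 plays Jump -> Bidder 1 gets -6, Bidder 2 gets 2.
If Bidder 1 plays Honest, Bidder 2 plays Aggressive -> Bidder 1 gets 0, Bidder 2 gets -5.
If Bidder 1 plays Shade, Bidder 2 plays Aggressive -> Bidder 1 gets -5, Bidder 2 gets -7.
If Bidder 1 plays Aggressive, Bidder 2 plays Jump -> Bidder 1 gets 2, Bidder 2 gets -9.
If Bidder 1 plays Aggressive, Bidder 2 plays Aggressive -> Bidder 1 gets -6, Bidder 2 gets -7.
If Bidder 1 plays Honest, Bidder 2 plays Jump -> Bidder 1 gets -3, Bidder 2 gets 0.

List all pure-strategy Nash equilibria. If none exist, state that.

Bidder 1 against Aggressive: payoffs -5, 0, -6 → best response Honest.
Bidder 1 against Jump: payoffs -6, -3, 2 → best response Aggressive.
Bidder 2 against Shade: payoffs -7, 2 → best response Jump.
Bidder 2 against Honest: payoffs -5, 0 → best response Jump.
Bidder 2 against Aggressive: payoffs -7, -9 → best response Aggressive.
No profile is a mutual best response for all players.

No pure-strategy Nash equilibrium.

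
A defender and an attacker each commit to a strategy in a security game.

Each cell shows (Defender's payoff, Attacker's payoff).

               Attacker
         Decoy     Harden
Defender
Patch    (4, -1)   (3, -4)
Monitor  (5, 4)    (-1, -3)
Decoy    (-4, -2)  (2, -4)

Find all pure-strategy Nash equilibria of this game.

The unique pure-strategy Nash equilibrium is (Monitor, Decoy).

Defender against Decoy: payoffs 4, 5, -4 → best response Monitor.
Defender against Harden: payoffs 3, -1, 2 → best response Patch.
Attacker against Patch: payoffs -1, -4 → best response Decoy.
Attacker against Monitor: payoffs 4, -3 → best response Decoy.
Attacker against Decoy: payoffs -2, -4 → best response Decoy.
Mutual best responses: (Monitor, Decoy).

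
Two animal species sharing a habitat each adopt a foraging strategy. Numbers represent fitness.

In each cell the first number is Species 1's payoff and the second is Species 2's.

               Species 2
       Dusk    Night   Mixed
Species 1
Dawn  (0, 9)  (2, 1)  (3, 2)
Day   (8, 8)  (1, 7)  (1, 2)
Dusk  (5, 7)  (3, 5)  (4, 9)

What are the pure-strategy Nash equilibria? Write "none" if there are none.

(Day, Dusk) and (Dusk, Mixed)

Species 1 against Dusk: payoffs 0, 8, 5 → best response Day.
Species 1 against Night: payoffs 2, 1, 3 → best response Dusk.
Species 1 against Mixed: payoffs 3, 1, 4 → best response Dusk.
Species 2 against Dawn: payoffs 9, 1, 2 → best response Dusk.
Species 2 against Day: payoffs 8, 7, 2 → best response Dusk.
Species 2 against Dusk: payoffs 7, 5, 9 → best response Mixed.
Mutual best responses: (Day, Dusk); (Dusk, Mixed).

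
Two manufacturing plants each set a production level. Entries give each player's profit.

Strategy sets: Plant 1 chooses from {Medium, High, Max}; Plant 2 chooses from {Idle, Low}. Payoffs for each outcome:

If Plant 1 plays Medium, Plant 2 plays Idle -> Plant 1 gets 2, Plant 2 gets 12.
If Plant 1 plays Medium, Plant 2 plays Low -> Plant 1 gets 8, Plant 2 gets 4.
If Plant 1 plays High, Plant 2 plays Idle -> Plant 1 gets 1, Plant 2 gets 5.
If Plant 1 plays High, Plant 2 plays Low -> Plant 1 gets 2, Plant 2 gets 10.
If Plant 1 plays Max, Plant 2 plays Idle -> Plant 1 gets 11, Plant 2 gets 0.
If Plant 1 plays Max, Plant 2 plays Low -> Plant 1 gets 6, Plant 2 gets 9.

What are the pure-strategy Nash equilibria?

Mark each player's best response to every combination of opponents' strategies; a profile where every player is best-responding is a pure Nash equilibrium.
Plant 1 against Idle: payoffs 2, 1, 11 → best response Max.
Plant 1 against Low: payoffs 8, 2, 6 → best response Medium.
Plant 2 against Medium: payoffs 12, 4 → best response Idle.
Plant 2 against High: payoffs 5, 10 → best response Low.
Plant 2 against Max: payoffs 0, 9 → best response Low.
No profile is a mutual best response for all players.

No pure-strategy Nash equilibrium.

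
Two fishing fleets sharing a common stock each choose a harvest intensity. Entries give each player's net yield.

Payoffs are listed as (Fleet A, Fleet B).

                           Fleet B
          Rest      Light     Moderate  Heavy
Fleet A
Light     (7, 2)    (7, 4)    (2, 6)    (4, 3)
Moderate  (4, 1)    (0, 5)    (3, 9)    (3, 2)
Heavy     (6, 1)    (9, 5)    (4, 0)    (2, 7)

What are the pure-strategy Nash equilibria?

This game has no pure Nash equilibrium.

Fleet A against Rest: payoffs 7, 4, 6 → best response Light.
Fleet A against Light: payoffs 7, 0, 9 → best response Heavy.
Fleet A against Moderate: payoffs 2, 3, 4 → best response Heavy.
Fleet A against Heavy: payoffs 4, 3, 2 → best response Light.
Fleet B against Light: payoffs 2, 4, 6, 3 → best response Moderate.
Fleet B against Moderate: payoffs 1, 5, 9, 2 → best response Moderate.
Fleet B against Heavy: payoffs 1, 5, 0, 7 → best response Heavy.
No profile is a mutual best response for all players.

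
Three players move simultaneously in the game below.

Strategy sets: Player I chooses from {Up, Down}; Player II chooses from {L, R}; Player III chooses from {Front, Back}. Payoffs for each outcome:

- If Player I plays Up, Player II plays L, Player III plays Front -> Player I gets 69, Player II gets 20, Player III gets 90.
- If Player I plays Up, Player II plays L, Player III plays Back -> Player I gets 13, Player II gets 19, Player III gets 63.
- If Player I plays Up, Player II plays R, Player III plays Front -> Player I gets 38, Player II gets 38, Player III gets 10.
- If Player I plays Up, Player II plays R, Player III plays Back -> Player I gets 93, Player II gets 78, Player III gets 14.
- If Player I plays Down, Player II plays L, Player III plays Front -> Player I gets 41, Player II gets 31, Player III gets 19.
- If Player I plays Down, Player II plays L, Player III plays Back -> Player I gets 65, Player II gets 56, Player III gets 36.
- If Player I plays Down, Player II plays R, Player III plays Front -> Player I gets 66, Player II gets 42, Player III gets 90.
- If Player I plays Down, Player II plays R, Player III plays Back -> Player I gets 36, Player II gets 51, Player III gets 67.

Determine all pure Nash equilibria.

Pure-strategy Nash equilibria: (Up, R, Back); (Down, L, Back); (Down, R, Front)

(Up, L, Front): Player II can switch to R (20 → 38). Not NE.
(Up, L, Back): Player I can switch to Down (13 → 65). Not NE.
(Up, R, Front): Player I can switch to Down (38 → 66). Not NE.
(Up, R, Back): Player I gets 93, best alternative 36; Player II gets 78, best alternative 19; Player III gets 14, best alternative 10. No profitable deviation — NE.
(Down, L, Front): Player I can switch to Up (41 → 69). Not NE.
(Down, L, Back): Player I gets 65, best alternative 13; Player II gets 56, best alternative 51; Player III gets 36, best alternative 19. No profitable deviation — NE.
(Down, R, Front): Player I gets 66, best alternative 38; Player II gets 42, best alternative 31; Player III gets 90, best alternative 67. No profitable deviation — NE.
(Down, R, Back): Player I can switch to Up (36 → 93). Not NE.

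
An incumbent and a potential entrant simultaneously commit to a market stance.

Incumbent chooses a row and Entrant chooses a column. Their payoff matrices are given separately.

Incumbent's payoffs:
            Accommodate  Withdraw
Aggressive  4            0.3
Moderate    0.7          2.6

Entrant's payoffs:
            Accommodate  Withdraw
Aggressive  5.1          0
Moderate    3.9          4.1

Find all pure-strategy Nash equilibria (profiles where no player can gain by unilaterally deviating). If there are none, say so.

For each player, find the best response to each opponent profile; mutual best responses are the pure NE.
Incumbent against Accommodate: payoffs 4, 0.7 → best response Aggressive.
Incumbent against Withdraw: payoffs 0.3, 2.6 → best response Moderate.
Entrant against Aggressive: payoffs 5.1, 0 → best response Accommodate.
Entrant against Moderate: payoffs 3.9, 4.1 → best response Withdraw.
Mutual best responses: (Aggressive, Accommodate); (Moderate, Withdraw).

The pure Nash equilibria are (Aggressive, Accommodate); (Moderate, Withdraw).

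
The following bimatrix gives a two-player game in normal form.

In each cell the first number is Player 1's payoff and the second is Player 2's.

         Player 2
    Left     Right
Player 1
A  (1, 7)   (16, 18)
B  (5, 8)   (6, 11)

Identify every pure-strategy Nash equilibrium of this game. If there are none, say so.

For each strategy profile, look for a profitable unilateral deviation.
(A, Left): Player 1 can switch to B (1 → 5). Not NE.
(A, Right): Player 1 gets 16, best alternative 6; Player 2 gets 18, best alternative 7. No profitable deviation — NE.
(B, Left): Player 2 can switch to Right (8 → 11). Not NE.
(B, Right): Player 1 can switch to A (6 → 16). Not NE.

Pure NE: (A, Right)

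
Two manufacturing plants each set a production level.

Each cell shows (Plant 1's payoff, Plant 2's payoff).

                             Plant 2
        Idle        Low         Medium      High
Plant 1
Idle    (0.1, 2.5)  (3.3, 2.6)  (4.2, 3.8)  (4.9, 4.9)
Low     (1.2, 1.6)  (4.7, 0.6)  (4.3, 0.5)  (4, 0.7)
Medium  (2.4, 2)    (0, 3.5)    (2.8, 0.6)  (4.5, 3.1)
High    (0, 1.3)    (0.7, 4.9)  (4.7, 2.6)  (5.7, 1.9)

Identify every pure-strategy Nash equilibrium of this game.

(Idle, Idle): Plant 1 can switch to Low (0.1 → 1.2). Not NE.
(Idle, Low): Plant 1 can switch to Low (3.3 → 4.7). Not NE.
(Idle, Medium): Plant 1 can switch to Low (4.2 → 4.3). Not NE.
(Idle, High): Plant 1 can switch to High (4.9 → 5.7). Not NE.
(Low, Idle): Plant 1 can switch to Medium (1.2 → 2.4). Not NE.
(Low, Low): Plant 2 can switch to Idle (0.6 → 1.6). Not NE.
(Low, Medium): Plant 1 can switch to High (4.3 → 4.7). Not NE.
(Low, High): Plant 1 can switch to Idle (4 → 4.9). Not NE.
(Medium, Idle): Plant 2 can switch to Low (2 → 3.5). Not NE.
(Medium, Low): Plant 1 can switch to Idle (0 → 3.3). Not NE.
(Medium, Medium): Plant 1 can switch to Idle (2.8 → 4.2). Not NE.
(Medium, High): Plant 1 can switch to Idle (4.5 → 4.9). Not NE.
(The remaining 4 profiles each have a profitable deviation by the same check.)

This game has no pure Nash equilibrium.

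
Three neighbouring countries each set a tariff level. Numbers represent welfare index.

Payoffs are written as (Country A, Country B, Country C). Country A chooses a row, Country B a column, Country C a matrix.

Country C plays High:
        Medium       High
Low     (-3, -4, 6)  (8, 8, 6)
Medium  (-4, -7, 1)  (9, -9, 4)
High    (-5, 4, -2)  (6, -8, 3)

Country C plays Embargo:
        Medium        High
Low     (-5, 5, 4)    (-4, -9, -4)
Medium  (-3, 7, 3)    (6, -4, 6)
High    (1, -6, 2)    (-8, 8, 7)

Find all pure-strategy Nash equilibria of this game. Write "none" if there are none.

No pure-strategy Nash equilibrium.

Country A against (Medium, High): payoffs -3, -4, -5 → best response Low.
Country A against (Medium, Embargo): payoffs -5, -3, 1 → best response High.
Country A against (High, High): payoffs 8, 9, 6 → best response Medium.
Country A against (High, Embargo): payoffs -4, 6, -8 → best response Medium.
Country B against (Low, High): payoffs -4, 8 → best response High.
Country B against (Low, Embargo): payoffs 5, -9 → best response Medium.
Country B against (Medium, High): payoffs -7, -9 → best response Medium.
Country B against (Medium, Embargo): payoffs 7, -4 → best response Medium.
Country B against (High, High): payoffs 4, -8 → best response Medium.
Country B against (High, Embargo): payoffs -6, 8 → best response High.
Country C against (Low, Medium): payoffs 6, 4 → best response High.
Country C against (Low, High): payoffs 6, -4 → best response High.
Country C against (Medium, Medium): payoffs 1, 3 → best response Embargo.
Country C against (Medium, High): payoffs 4, 6 → best response Embargo.
Country C against (High, Medium): payoffs -2, 2 → best response Embargo.
Country C against (High, High): payoffs 3, 7 → best response Embargo.
No profile is a mutual best response for all players.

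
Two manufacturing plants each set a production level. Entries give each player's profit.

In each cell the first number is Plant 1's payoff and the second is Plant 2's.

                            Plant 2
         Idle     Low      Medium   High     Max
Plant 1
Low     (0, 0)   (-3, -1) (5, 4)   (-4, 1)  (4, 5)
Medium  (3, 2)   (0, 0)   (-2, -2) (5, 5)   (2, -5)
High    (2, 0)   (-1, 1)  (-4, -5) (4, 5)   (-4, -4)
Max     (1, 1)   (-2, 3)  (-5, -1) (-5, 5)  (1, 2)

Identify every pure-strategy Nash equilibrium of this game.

Plant 1 against Idle: payoffs 0, 3, 2, 1 → best response Medium.
Plant 1 against Low: payoffs -3, 0, -1, -2 → best response Medium.
Plant 1 against Medium: payoffs 5, -2, -4, -5 → best response Low.
Plant 1 against High: payoffs -4, 5, 4, -5 → best response Medium.
Plant 1 against Max: payoffs 4, 2, -4, 1 → best response Low.
Plant 2 against Low: payoffs 0, -1, 4, 1, 5 → best response Max.
Plant 2 against Medium: payoffs 2, 0, -2, 5, -5 → best response High.
Plant 2 against High: payoffs 0, 1, -5, 5, -4 → best response High.
Plant 2 against Max: payoffs 1, 3, -1, 5, 2 → best response High.
Mutual best responses: (Low, Max); (Medium, High).

(Low, Max) and (Medium, High)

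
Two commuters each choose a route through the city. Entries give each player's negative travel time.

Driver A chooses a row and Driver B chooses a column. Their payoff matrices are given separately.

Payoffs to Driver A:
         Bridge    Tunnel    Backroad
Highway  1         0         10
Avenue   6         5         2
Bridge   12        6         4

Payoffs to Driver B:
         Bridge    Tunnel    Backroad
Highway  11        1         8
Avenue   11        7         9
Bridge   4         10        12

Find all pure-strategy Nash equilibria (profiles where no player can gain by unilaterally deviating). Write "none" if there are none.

none

(Highway, Bridge): Driver A can switch to Avenue (1 → 6). Not NE.
(Highway, Tunnel): Driver A can switch to Avenue (0 → 5). Not NE.
(Highway, Backroad): Driver B can switch to Bridge (8 → 11). Not NE.
(Avenue, Bridge): Driver A can switch to Bridge (6 → 12). Not NE.
(Avenue, Tunnel): Driver A can switch to Bridge (5 → 6). Not NE.
(Avenue, Backroad): Driver A can switch to Highway (2 → 10). Not NE.
(Bridge, Bridge): Driver B can switch to Tunnel (4 → 10). Not NE.
(Bridge, Tunnel): Driver B can switch to Backroad (10 → 12). Not NE.
(The remaining 1 profile has a profitable deviation by the same check.)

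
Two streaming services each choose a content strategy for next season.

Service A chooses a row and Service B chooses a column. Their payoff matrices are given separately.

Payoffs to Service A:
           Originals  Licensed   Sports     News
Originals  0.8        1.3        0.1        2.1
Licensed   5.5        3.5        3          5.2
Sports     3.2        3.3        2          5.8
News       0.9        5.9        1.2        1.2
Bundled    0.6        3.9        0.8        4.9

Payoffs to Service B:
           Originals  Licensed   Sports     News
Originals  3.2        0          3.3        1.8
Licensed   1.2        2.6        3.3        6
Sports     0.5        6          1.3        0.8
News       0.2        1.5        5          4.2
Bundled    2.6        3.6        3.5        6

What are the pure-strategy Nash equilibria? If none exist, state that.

There is no pure-strategy Nash equilibrium.

Mark each player's best response to every combination of opponents' strategies; a profile where every player is best-responding is a pure Nash equilibrium.
Service A against Originals: payoffs 0.8, 5.5, 3.2, 0.9, 0.6 → best response Licensed.
Service A against Licensed: payoffs 1.3, 3.5, 3.3, 5.9, 3.9 → best response News.
Service A against Sports: payoffs 0.1, 3, 2, 1.2, 0.8 → best response Licensed.
Service A against News: payoffs 2.1, 5.2, 5.8, 1.2, 4.9 → best response Sports.
Service B against Originals: payoffs 3.2, 0, 3.3, 1.8 → best response Sports.
Service B against Licensed: payoffs 1.2, 2.6, 3.3, 6 → best response News.
Service B against Sports: payoffs 0.5, 6, 1.3, 0.8 → best response Licensed.
Service B against News: payoffs 0.2, 1.5, 5, 4.2 → best response Sports.
Service B against Bundled: payoffs 2.6, 3.6, 3.5, 6 → best response News.
No profile is a mutual best response for all players.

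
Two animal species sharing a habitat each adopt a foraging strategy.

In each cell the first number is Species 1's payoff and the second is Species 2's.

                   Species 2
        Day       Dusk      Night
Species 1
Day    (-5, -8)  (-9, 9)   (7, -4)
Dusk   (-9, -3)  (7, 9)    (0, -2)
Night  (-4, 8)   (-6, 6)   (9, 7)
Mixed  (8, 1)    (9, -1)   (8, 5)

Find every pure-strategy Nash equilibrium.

Species 1 against Day: payoffs -5, -9, -4, 8 → best response Mixed.
Species 1 against Dusk: payoffs -9, 7, -6, 9 → best response Mixed.
Species 1 against Night: payoffs 7, 0, 9, 8 → best response Night.
Species 2 against Day: payoffs -8, 9, -4 → best response Dusk.
Species 2 against Dusk: payoffs -3, 9, -2 → best response Dusk.
Species 2 against Night: payoffs 8, 6, 7 → best response Day.
Species 2 against Mixed: payoffs 1, -1, 5 → best response Night.
No profile is a mutual best response for all players.

none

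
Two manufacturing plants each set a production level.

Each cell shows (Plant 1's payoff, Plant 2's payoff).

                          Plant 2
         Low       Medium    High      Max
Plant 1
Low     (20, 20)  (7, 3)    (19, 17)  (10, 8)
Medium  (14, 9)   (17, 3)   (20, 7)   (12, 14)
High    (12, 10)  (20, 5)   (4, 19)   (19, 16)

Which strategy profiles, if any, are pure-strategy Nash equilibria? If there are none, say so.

(Low, Low)

Plant 1 against Low: payoffs 20, 14, 12 → best response Low.
Plant 1 against Medium: payoffs 7, 17, 20 → best response High.
Plant 1 against High: payoffs 19, 20, 4 → best response Medium.
Plant 1 against Max: payoffs 10, 12, 19 → best response High.
Plant 2 against Low: payoffs 20, 3, 17, 8 → best response Low.
Plant 2 against Medium: payoffs 9, 3, 7, 14 → best response Max.
Plant 2 against High: payoffs 10, 5, 19, 16 → best response High.
Mutual best responses: (Low, Low).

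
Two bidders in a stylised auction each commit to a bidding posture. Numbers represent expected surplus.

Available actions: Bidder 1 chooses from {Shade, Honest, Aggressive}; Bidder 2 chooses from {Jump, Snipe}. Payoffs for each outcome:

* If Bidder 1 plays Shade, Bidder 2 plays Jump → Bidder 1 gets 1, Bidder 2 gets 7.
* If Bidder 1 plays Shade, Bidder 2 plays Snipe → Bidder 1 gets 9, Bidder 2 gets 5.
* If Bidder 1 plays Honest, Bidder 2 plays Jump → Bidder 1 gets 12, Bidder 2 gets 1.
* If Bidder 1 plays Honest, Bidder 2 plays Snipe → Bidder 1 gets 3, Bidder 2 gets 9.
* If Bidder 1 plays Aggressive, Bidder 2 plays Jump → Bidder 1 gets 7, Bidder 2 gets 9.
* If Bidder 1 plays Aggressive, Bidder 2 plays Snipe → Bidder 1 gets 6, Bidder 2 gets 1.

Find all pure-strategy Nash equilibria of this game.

There is no pure-strategy Nash equilibrium.

For each player, find the best response to each opponent profile; mutual best responses are the pure NE.
Bidder 1 against Jump: payoffs 1, 12, 7 → best response Honest.
Bidder 1 against Snipe: payoffs 9, 3, 6 → best response Shade.
Bidder 2 against Shade: payoffs 7, 5 → best response Jump.
Bidder 2 against Honest: payoffs 1, 9 → best response Snipe.
Bidder 2 against Aggressive: payoffs 9, 1 → best response Jump.
No profile is a mutual best response for all players.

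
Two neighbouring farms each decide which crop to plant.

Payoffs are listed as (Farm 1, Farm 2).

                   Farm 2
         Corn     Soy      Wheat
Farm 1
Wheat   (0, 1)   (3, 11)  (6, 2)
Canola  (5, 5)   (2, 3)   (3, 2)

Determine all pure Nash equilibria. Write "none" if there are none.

(Wheat, Soy), (Canola, Corn)

(Wheat, Corn): Farm 1 can switch to Canola (0 → 5). Not NE.
(Wheat, Soy): Farm 1 gets 3, best alternative 2; Farm 2 gets 11, best alternative 2. No profitable deviation — NE.
(Wheat, Wheat): Farm 2 can switch to Soy (2 → 11). Not NE.
(Canola, Corn): Farm 1 gets 5, best alternative 0; Farm 2 gets 5, best alternative 3. No profitable deviation — NE.
(Canola, Soy): Farm 1 can switch to Wheat (2 → 3). Not NE.
(Canola, Wheat): Farm 1 can switch to Wheat (3 → 6). Not NE.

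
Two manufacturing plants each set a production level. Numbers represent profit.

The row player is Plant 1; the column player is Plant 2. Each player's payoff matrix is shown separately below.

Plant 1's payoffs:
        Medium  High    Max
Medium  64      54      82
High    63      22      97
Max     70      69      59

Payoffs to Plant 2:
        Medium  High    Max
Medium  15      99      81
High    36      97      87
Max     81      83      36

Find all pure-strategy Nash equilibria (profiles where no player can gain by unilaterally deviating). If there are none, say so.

For each strategy profile, look for a profitable unilateral deviation.
(Medium, Medium): Plant 1 can switch to Max (64 → 70). Not NE.
(Medium, High): Plant 1 can switch to Max (54 → 69). Not NE.
(Medium, Max): Plant 1 can switch to High (82 → 97). Not NE.
(High, Medium): Plant 1 can switch to Medium (63 → 64). Not NE.
(High, High): Plant 1 can switch to Medium (22 → 54). Not NE.
(High, Max): Plant 2 can switch to High (87 → 97). Not NE.
(Max, Medium): Plant 2 can switch to High (81 → 83). Not NE.
(Max, High): Plant 1 gets 69, best alternative 54; Plant 2 gets 83, best alternative 81. No profitable deviation — NE.
(Max, Max): Plant 1 can switch to Medium (59 → 82). Not NE.

The unique pure-strategy Nash equilibrium is (Max, High).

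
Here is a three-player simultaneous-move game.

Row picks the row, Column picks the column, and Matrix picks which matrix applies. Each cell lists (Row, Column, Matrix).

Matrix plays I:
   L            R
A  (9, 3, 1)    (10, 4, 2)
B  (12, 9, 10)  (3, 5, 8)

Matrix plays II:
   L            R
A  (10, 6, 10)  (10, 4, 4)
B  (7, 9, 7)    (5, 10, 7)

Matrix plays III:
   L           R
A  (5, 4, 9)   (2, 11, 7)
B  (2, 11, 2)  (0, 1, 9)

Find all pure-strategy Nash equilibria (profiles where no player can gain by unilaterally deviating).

Pure-strategy Nash equilibria: (A, L, II), (A, R, III), (B, L, I)

(A, L, I): Row can switch to B (9 → 12). Not NE.
(A, L, II): Row gets 10, best alternative 7; Column gets 6, best alternative 4; Matrix gets 10, best alternative 9. No profitable deviation — NE.
(A, L, III): Column can switch to R (4 → 11). Not NE.
(A, R, I): Matrix can switch to II (2 → 4). Not NE.
(A, R, II): Column can switch to L (4 → 6). Not NE.
(A, R, III): Row gets 2, best alternative 0; Column gets 11, best alternative 4; Matrix gets 7, best alternative 4. No profitable deviation — NE.
(B, L, I): Row gets 12, best alternative 9; Column gets 9, best alternative 5; Matrix gets 10, best alternative 7. No profitable deviation — NE.
(B, L, II): Row can switch to A (7 → 10). Not NE.
(B, L, III): Row can switch to A (2 → 5). Not NE.
(B, R, I): Row can switch to A (3 → 10). Not NE.
(B, R, II): Row can switch to A (5 → 10). Not NE.
(B, R, III): Row can switch to A (0 → 2). Not NE.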